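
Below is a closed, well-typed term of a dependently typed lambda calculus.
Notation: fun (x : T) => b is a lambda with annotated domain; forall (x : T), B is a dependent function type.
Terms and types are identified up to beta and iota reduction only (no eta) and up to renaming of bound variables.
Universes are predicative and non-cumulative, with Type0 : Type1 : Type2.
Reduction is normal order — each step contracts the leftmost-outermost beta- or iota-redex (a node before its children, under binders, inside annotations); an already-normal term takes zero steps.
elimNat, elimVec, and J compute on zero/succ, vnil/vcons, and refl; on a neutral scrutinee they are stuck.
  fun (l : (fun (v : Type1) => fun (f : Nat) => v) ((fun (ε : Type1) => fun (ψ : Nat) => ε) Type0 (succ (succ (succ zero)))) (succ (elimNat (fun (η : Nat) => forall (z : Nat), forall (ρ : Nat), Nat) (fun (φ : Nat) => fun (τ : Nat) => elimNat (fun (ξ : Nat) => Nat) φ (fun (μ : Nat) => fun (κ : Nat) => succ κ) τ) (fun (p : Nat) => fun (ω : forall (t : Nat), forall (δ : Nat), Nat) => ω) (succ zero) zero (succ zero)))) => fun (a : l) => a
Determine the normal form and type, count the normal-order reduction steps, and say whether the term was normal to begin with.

resulting normal form:
  fun (l : Type0) => fun (v : l) => v
type:
  forall (l : Type0), forall (v : l), l
reduction steps (normal order): 4
term was already normal: no
first redex: a beta-redex


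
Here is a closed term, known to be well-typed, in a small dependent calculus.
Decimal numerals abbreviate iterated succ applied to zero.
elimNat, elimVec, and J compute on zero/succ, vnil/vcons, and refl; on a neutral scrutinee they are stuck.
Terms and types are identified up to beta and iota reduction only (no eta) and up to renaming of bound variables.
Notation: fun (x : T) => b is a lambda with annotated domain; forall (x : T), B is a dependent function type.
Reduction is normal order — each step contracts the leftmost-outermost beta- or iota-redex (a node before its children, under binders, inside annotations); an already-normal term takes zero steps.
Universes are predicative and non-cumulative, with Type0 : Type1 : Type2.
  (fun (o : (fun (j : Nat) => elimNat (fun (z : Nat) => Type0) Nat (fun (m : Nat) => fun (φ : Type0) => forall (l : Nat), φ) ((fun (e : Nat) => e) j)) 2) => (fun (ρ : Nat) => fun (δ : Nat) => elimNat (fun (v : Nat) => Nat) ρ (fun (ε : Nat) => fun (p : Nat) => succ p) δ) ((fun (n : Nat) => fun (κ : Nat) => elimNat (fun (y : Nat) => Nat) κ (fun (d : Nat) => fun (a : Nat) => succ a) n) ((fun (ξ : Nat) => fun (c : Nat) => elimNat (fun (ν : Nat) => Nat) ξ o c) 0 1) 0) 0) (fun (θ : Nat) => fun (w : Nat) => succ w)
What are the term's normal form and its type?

reduced normal form:
  1
the term's type:
  Nat


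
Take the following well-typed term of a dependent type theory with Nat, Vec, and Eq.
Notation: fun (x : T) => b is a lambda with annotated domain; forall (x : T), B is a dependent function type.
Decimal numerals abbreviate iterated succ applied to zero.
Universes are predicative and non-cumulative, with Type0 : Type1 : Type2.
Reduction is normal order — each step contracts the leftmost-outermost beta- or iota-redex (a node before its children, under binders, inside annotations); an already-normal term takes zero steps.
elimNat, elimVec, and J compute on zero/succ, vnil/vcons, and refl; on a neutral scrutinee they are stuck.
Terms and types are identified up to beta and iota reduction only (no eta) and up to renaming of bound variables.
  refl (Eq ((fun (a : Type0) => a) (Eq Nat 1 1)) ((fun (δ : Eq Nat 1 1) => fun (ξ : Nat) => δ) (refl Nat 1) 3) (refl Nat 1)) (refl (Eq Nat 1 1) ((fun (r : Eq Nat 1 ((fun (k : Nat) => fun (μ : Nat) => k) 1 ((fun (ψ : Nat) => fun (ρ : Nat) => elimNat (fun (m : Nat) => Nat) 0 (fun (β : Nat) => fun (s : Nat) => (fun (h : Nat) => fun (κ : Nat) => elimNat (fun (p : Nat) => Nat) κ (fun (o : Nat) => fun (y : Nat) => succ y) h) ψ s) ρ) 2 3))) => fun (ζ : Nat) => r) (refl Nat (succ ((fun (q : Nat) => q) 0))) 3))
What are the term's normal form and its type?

resulting normal form:
  refl (Eq (Eq Nat 1 1) (refl Nat 1) (refl Nat 1)) (refl (Eq Nat 1 1) (refl Nat 1))
type:
  Eq (Eq (Eq Nat 1 1) (refl Nat 1) (refl Nat 1)) (refl (Eq Nat 1 1) (refl Nat 1)) (refl (Eq Nat 1 1) (refl Nat 1))


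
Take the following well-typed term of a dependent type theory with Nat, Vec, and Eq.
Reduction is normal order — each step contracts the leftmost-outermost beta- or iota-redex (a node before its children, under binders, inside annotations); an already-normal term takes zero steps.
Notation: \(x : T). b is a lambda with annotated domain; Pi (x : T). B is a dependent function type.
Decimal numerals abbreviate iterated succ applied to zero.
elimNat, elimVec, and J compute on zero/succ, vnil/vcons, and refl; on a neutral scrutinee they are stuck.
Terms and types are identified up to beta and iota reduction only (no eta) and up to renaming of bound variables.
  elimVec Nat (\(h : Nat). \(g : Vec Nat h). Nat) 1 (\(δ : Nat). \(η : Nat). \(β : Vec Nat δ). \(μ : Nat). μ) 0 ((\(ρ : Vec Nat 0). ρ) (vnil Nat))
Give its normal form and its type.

reduced normal form:
  1
type:
  Nat


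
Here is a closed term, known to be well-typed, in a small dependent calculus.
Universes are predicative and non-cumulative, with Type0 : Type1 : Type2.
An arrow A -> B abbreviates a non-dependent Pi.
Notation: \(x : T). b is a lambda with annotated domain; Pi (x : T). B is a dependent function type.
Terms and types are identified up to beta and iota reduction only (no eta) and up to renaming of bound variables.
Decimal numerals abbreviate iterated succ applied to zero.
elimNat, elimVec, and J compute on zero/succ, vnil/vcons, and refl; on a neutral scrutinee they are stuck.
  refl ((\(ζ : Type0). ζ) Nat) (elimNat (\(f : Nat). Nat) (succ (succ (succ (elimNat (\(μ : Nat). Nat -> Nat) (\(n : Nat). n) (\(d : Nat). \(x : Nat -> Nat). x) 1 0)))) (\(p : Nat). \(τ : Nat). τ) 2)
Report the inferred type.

the term's type:
  Eq Nat 3 3


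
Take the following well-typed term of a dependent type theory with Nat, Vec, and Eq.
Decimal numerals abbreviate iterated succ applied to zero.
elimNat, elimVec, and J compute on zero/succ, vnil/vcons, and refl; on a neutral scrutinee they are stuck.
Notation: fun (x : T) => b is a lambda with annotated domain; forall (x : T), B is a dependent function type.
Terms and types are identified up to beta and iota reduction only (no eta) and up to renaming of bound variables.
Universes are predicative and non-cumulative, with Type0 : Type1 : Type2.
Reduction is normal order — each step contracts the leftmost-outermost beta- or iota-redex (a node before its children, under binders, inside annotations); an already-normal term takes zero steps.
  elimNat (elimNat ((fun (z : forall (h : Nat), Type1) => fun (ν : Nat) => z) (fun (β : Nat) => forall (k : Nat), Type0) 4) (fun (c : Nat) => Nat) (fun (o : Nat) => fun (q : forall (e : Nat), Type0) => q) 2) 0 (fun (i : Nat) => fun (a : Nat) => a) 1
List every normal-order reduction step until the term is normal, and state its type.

normal-order reduction sequence:
  elimNat (elimNat ((fun (z : forall (h : Nat), Type1) => fun (ν : Nat) => z) (fun (β : Nat) => forall (k : Nat), Type0) 4) (fun (c : Nat) => Nat) (fun (o : Nat) => fun (q : forall (e : Nat), Type0) => q) 2) 0 (fun (i : Nat) => fun (a : Nat) => a) 1
  ~> (fun (z : Nat) => fun (h : Nat) => h) 0 (elimNat (elimNat ((fun (ν : forall (β : Nat), Type1) => fun (k : Nat) => ν) (fun (c : Nat) => forall (o : Nat), Type0) 4) (fun (q : Nat) => Nat) (fun (e : Nat) => fun (i : forall (a : Nat), Type0) => i) 2) 0 (fun (η : Nat) => fun (r : Nat) => r) 0)
  ~> (fun (z : Nat) => z) (elimNat (elimNat ((fun (h : forall (ν : Nat), Type1) => fun (β : Nat) => h) (fun (k : Nat) => forall (c : Nat), Type0) 4) (fun (o : Nat) => Nat) (fun (q : Nat) => fun (e : forall (i : Nat), Type0) => e) 2) 0 (fun (a : Nat) => fun (η : Nat) => η) 0)
  ~> elimNat (elimNat ((fun (z : forall (h : Nat), Type1) => fun (ν : Nat) => z) (fun (β : Nat) => forall (k : Nat), Type0) 4) (fun (c : Nat) => Nat) (fun (o : Nat) => fun (q : forall (e : Nat), Type0) => q) 2) 0 (fun (i : Nat) => fun (a : Nat) => a) 0
  ~> 0
inferred type:
  Nat


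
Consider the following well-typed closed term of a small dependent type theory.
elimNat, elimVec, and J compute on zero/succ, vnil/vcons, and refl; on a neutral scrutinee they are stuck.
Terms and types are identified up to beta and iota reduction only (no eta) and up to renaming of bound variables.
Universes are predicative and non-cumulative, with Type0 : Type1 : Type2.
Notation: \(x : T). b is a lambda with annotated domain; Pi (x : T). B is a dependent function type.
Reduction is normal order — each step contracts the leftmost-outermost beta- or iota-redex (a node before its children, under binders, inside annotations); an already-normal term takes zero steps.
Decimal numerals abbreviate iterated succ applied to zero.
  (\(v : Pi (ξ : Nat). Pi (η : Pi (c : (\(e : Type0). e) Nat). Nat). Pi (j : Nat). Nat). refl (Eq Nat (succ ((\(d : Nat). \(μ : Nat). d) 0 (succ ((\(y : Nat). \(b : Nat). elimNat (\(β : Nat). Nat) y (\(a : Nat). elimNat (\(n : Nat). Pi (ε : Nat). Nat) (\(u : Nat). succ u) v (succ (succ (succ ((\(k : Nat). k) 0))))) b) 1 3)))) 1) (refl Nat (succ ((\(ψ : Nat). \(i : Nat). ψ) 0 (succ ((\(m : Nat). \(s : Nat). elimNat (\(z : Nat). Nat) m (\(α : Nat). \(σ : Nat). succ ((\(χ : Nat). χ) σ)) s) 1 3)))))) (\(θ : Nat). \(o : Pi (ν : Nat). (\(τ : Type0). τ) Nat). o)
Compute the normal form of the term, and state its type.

reduced normal form:
  refl (Eq Nat 1 1) (refl Nat 1)
type:
  Eq (Eq Nat 1 1) (refl Nat 1) (refl Nat 1)


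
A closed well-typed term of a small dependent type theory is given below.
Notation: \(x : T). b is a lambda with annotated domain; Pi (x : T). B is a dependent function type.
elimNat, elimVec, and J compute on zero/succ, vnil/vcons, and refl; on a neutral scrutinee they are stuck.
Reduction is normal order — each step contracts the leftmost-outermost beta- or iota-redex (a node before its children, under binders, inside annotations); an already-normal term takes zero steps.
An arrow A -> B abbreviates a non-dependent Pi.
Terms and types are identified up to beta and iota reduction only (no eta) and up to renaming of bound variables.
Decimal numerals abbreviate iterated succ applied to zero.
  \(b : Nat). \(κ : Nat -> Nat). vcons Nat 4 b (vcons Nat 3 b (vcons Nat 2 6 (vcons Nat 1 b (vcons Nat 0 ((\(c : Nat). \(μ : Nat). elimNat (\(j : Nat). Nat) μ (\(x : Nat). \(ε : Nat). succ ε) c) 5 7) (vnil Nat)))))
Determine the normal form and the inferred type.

resulting normal form:
  \(b : Nat). \(κ : Nat -> Nat). vcons Nat 4 b (vcons Nat 3 b (vcons Nat 2 6 (vcons Nat 1 b (vcons Nat 0 12 (vnil Nat)))))
inferred type:
  Nat -> (Nat -> Nat) -> Vec Nat 5
observation: 18 normal-order steps separate the term from its normal form.


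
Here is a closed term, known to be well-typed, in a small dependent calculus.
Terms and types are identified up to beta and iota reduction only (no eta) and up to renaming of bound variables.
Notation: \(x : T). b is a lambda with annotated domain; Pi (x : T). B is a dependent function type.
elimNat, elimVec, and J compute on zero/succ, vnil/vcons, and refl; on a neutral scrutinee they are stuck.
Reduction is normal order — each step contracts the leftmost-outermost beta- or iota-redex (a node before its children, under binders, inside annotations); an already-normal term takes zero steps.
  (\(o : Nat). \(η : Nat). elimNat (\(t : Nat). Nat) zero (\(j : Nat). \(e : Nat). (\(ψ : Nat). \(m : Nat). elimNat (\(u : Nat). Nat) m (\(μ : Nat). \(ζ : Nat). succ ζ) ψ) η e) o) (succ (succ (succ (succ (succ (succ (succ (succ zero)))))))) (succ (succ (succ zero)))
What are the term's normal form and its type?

reduced normal form:
  succ (succ (succ (succ (succ (succ (succ (succ (succ (succ (succ (succ (succ (succ (succ (succ (succ (succ (succ (succ (succ (succ (succ (succ zero)))))))))))))))))))))))
the term's type:
  Nat


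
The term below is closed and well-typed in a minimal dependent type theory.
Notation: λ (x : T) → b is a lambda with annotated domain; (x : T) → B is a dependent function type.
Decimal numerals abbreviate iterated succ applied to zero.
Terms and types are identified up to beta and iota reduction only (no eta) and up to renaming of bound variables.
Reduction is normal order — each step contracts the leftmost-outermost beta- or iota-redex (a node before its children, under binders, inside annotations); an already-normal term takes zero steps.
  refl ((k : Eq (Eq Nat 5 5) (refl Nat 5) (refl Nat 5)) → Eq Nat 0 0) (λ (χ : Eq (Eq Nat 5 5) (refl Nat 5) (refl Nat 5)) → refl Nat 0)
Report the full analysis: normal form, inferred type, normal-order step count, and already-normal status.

resulting normal form:
  refl ((k : Eq (Eq Nat 5 5) (refl Nat 5) (refl Nat 5)) → Eq Nat 0 0) (λ (χ : Eq (Eq Nat 5 5) (refl Nat 5) (refl Nat 5)) → refl Nat 0)
inferred type:
  Eq ((k : Eq (Eq Nat 5 5) (refl Nat 5) (refl Nat 5)) → Eq Nat 0 0) (λ (χ : Eq (Eq Nat 5 5) (refl Nat 5) (refl Nat 5)) → refl Nat 0) (λ (ζ : Eq (Eq Nat 5 5) (refl Nat 5) (refl Nat 5)) → refl Nat 0)
normal-order step count: 0
started in normal form: yes


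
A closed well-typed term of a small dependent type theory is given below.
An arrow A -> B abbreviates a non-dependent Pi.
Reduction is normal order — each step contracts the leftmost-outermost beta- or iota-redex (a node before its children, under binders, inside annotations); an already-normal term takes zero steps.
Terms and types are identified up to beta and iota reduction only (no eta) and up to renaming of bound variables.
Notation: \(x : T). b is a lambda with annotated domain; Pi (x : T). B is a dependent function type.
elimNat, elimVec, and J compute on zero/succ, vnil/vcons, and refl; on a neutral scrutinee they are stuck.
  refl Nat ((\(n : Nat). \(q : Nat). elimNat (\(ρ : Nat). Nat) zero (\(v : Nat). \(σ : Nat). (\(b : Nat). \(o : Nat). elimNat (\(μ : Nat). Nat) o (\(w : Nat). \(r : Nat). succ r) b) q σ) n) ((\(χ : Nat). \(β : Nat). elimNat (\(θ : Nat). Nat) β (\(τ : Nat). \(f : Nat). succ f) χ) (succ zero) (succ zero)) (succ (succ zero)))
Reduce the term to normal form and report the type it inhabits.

normal form:
  refl Nat (succ (succ (succ (succ zero))))
inferred type:
  Eq Nat (succ (succ (succ (succ zero)))) (succ (succ (succ (succ zero))))


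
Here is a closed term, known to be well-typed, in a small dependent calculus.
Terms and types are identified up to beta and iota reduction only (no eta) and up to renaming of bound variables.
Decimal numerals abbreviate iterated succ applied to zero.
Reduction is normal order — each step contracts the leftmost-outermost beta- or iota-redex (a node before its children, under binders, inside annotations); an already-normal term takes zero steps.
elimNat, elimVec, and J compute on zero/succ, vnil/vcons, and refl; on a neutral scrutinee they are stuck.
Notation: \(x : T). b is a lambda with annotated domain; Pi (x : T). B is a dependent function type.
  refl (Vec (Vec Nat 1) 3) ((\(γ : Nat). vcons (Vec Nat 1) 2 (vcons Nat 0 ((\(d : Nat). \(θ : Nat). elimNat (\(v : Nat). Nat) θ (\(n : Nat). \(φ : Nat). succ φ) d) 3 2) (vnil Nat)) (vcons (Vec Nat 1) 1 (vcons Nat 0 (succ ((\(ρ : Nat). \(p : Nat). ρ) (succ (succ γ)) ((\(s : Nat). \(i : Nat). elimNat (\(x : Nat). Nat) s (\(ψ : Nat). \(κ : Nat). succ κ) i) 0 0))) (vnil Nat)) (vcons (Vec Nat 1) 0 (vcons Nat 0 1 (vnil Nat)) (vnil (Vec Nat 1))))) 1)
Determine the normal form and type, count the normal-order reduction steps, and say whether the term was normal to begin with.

reduced normal form:
  refl (Vec (Vec Nat 1) 3) (vcons (Vec Nat 1) 2 (vcons Nat 0 5 (vnil Nat)) (vcons (Vec Nat 1) 1 (vcons Nat 0 4 (vnil Nat)) (vcons (Vec Nat 1) 0 (vcons Nat 0 1 (vnil Nat)) (vnil (Vec Nat 1)))))
the term's type:
  Eq (Vec (Vec Nat 1) 3) (vcons (Vec Nat 1) 2 (vcons Nat 0 5 (vnil Nat)) (vcons (Vec Nat 1) 1 (vcons Nat 0 4 (vnil Nat)) (vcons (Vec Nat 1) 0 (vcons Nat 0 1 (vnil Nat)) (vnil (Vec Nat 1))))) (vcons (Vec Nat 1) 2 (vcons Nat 0 5 (vnil Nat)) (vcons (Vec Nat 1) 1 (vcons Nat 0 4 (vnil Nat)) (vcons (Vec Nat 1) 0 (vcons Nat 0 1 (vnil Nat)) (vnil (Vec Nat 1)))))
normal-order step count: 15
started in normal form: no
first redex: a beta-redex


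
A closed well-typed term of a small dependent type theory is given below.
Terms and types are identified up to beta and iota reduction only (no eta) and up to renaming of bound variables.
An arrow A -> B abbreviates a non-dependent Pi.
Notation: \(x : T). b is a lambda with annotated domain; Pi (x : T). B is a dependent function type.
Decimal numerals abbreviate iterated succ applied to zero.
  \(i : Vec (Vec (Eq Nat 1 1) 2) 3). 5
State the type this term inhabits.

inferred type:
  Vec (Vec (Eq Nat 1 1) 2) 3 -> Nat


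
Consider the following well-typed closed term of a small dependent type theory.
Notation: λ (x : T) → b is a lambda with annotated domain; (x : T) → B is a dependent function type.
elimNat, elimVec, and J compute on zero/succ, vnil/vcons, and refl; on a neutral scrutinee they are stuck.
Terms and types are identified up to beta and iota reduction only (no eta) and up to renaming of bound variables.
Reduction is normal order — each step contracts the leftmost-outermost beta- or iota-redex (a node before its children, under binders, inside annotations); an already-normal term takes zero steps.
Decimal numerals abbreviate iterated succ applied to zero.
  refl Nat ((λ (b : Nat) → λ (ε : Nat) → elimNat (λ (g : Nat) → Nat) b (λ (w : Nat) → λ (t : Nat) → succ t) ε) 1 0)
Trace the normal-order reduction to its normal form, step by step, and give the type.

reduction (normal order):
  refl Nat ((λ (b : Nat) → λ (ε : Nat) → elimNat (λ (g : Nat) → Nat) b (λ (w : Nat) → λ (t : Nat) → succ t) ε) 1 0)
  ~> refl Nat ((λ (b : Nat) → elimNat (λ (ε : Nat) → Nat) 1 (λ (g : Nat) → λ (w : Nat) → succ w) b) 0)
  ~> refl Nat (elimNat (λ (b : Nat) → Nat) 1 (λ (ε : Nat) → λ (g : Nat) → succ g) 0)
  ~> refl Nat 1
inferred type:
  Eq Nat 1 1


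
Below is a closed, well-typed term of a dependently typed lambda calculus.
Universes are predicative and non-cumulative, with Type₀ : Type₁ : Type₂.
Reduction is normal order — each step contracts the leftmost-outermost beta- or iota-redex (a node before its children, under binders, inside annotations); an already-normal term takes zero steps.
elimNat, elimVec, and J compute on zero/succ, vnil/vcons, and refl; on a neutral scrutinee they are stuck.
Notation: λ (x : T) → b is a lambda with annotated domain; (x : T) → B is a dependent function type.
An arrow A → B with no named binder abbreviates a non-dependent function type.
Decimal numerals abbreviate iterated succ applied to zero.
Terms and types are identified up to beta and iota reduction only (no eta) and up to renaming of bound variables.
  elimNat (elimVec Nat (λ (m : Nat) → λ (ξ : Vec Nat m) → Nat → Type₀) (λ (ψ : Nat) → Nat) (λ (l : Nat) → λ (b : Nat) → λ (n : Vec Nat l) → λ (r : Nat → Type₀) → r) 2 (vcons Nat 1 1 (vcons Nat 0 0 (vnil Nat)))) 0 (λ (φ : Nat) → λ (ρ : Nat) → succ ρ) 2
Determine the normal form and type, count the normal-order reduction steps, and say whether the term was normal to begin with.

normal form:
  2
inferred type:
  Nat
reduction steps (normal order): 7
term was already normal: no
first contracted redex: an elimNat iota-redex


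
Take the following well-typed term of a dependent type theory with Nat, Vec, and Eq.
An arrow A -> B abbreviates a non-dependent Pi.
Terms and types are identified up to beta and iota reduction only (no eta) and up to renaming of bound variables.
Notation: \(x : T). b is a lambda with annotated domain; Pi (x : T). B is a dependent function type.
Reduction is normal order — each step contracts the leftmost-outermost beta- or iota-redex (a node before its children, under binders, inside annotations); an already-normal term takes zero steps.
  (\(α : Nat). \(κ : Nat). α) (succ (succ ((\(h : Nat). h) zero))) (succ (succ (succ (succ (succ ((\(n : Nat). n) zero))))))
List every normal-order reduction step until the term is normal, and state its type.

reduction (normal order):
  (\(α : Nat). \(κ : Nat). α) (succ (succ ((\(h : Nat). h) zero))) (succ (succ (succ (succ (succ ((\(n : Nat). n) zero))))))
  ~> (\(α : Nat). succ (succ ((\(κ : Nat). κ) zero))) (succ (succ (succ (succ (succ ((\(h : Nat). h) zero))))))
  ~> succ (succ ((\(α : Nat). α) zero))
  ~> succ (succ zero)
inferred type:
  Nat


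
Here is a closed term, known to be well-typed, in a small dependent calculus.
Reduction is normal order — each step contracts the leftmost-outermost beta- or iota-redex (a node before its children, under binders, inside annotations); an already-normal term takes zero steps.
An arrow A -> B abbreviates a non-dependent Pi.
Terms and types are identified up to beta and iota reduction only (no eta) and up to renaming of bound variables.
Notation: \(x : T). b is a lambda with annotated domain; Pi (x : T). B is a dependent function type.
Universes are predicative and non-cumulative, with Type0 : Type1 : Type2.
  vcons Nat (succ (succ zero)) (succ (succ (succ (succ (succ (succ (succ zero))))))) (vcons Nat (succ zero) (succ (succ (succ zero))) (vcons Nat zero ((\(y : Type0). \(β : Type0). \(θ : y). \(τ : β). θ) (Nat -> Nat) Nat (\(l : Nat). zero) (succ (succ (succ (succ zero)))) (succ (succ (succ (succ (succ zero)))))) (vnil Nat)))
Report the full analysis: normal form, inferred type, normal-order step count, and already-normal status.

resulting normal form:
  vcons Nat (succ (succ zero)) (succ (succ (succ (succ (succ (succ (succ zero))))))) (vcons Nat (succ zero) (succ (succ (succ zero))) (vcons Nat zero zero (vnil Nat)))
inferred type:
  Vec Nat (succ (succ (succ zero)))
steps to reach normal form (normal order): 5
already normal: no
first redex: a beta-redex


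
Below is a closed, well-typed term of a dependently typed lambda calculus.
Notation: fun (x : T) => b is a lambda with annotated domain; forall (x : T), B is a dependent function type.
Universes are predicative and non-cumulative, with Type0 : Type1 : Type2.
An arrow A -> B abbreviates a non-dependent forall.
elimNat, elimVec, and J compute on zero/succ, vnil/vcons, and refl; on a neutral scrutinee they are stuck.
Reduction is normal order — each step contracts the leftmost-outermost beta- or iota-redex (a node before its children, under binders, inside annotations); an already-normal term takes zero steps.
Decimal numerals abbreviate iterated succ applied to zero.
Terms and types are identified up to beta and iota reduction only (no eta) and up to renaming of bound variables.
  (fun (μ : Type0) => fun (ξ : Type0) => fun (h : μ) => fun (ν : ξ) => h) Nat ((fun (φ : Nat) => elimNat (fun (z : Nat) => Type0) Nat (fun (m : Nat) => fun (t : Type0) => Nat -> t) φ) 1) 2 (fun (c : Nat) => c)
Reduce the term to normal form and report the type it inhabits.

normal form:
  2
the term's type:
  Nat
observation: the leftmost-outermost redex is a beta-redex, and normalization takes 4 steps.


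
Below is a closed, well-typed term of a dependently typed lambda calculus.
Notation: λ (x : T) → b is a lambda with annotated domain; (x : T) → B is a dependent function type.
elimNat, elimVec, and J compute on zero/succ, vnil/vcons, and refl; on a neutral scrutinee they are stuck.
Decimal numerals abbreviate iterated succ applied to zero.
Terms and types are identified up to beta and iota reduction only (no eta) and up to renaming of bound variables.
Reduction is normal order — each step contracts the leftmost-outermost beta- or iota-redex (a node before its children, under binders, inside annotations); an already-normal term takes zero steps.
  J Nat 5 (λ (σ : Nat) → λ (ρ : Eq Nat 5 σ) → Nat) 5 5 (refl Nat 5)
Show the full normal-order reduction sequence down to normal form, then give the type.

normal-order reduction sequence:
  J Nat 5 (λ (σ : Nat) → λ (ρ : Eq Nat 5 σ) → Nat) 5 5 (refl Nat 5)
  ~> 5
inferred type:
  Nat


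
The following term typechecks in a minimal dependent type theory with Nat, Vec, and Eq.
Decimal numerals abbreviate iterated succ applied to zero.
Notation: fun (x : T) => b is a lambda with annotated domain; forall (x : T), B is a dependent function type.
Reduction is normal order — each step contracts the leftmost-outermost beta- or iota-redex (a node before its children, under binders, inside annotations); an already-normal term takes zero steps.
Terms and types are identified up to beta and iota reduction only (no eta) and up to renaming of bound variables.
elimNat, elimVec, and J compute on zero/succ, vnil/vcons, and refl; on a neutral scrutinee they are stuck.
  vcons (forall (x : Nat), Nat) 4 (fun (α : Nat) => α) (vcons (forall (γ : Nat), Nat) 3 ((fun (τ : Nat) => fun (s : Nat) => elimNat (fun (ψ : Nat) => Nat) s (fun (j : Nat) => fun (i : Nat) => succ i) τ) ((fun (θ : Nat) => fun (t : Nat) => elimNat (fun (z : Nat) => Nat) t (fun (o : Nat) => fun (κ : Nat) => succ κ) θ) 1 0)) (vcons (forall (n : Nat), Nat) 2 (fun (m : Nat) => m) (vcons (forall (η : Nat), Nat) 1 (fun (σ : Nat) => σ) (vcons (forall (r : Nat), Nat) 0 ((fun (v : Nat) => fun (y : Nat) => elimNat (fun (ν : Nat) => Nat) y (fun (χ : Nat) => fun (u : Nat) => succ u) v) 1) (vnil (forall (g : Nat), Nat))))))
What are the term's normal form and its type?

reduced normal form:
  vcons (forall (x : Nat), Nat) 4 (fun (α : Nat) => α) (vcons (forall (γ : Nat), Nat) 3 (fun (τ : Nat) => succ τ) (vcons (forall (s : Nat), Nat) 2 (fun (ψ : Nat) => ψ) (vcons (forall (j : Nat), Nat) 1 (fun (i : Nat) => i) (vcons (forall (θ : Nat), Nat) 0 (fun (t : Nat) => succ t) (vnil (forall (z : Nat), Nat))))))
type:
  Vec (forall (x : Nat), Nat) 5


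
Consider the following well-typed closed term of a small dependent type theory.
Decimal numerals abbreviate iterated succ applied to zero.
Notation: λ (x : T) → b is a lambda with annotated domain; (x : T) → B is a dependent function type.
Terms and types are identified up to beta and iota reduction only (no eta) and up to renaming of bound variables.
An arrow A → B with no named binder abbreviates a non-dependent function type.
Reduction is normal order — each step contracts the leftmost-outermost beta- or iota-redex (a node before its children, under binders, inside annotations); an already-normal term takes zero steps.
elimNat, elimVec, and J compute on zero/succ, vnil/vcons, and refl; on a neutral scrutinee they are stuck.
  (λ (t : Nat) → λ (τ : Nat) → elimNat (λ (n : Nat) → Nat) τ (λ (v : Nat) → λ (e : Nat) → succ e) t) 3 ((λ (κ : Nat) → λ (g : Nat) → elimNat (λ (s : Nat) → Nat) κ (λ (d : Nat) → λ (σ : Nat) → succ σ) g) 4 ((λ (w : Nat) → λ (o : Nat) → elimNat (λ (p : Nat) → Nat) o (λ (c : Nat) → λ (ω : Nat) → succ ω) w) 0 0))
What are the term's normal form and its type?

normal form:
  7
type:
  Nat


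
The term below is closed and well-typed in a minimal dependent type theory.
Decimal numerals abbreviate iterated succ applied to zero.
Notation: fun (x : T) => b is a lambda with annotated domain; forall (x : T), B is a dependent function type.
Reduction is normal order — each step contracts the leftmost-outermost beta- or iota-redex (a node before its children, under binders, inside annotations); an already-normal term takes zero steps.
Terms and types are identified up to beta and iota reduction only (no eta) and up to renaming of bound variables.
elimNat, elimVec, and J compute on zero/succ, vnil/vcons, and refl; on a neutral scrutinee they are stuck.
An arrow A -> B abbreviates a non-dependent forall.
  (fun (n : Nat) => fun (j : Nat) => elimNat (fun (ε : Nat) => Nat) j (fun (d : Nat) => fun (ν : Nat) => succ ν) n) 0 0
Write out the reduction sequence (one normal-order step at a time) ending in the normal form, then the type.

normal-order reduction:
  (fun (n : Nat) => fun (j : Nat) => elimNat (fun (ε : Nat) => Nat) j (fun (d : Nat) => fun (ν : Nat) => succ ν) n) 0 0
  ~> (fun (n : Nat) => elimNat (fun (j : Nat) => Nat) n (fun (ε : Nat) => fun (d : Nat) => succ d) 0) 0
  ~> elimNat (fun (n : Nat) => Nat) 0 (fun (j : Nat) => fun (ε : Nat) => succ ε) 0
  ~> 0
the term's type:
  Nat


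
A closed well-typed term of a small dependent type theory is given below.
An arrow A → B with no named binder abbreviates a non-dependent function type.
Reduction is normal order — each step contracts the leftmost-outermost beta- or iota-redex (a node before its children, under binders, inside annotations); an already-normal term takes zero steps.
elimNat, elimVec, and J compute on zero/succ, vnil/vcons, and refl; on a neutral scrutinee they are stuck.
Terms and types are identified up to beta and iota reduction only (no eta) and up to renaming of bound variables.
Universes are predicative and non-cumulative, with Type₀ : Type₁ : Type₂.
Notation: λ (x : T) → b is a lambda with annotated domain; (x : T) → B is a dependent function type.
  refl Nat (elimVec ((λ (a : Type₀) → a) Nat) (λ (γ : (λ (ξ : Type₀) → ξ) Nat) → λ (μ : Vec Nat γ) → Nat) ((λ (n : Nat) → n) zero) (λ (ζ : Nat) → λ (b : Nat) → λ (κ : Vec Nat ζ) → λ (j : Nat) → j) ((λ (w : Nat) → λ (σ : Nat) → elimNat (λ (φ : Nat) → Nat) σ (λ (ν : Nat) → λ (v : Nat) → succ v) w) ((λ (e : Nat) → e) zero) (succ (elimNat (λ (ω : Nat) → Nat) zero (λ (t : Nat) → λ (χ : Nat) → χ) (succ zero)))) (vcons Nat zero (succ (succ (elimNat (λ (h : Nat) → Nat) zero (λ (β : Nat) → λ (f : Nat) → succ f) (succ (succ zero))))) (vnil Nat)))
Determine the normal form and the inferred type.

reduced normal form:
  refl Nat zero
inferred type:
  Eq Nat zero zero


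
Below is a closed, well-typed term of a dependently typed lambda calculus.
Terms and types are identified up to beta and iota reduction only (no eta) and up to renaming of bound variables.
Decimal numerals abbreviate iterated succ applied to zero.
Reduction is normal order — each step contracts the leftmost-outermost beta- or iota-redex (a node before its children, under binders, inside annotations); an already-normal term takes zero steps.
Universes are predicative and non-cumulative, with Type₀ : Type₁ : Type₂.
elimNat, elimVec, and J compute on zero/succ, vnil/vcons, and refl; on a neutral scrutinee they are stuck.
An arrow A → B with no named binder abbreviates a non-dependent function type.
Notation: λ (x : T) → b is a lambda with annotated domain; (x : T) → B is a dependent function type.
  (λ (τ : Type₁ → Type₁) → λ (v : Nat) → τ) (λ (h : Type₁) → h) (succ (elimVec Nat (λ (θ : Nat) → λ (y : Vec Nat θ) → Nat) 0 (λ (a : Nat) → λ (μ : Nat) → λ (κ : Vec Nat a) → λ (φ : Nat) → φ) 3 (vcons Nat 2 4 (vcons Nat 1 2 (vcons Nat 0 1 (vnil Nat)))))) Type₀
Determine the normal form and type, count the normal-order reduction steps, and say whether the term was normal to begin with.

normal form:
  Type₀
the term's type:
  Type₁
normal-order step count: 3
started in normal form: no
first redex: a beta-redex


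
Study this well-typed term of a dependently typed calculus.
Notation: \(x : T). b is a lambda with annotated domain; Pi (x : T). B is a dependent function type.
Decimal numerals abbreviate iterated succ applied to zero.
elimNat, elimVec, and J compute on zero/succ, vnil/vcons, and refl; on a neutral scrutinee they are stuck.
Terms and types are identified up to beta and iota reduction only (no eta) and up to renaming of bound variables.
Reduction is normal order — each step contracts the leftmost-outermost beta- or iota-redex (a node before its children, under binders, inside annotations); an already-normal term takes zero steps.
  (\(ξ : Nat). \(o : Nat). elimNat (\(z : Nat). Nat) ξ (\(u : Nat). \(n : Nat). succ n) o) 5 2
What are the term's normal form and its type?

resulting normal form:
  7
inferred type:
  Nat


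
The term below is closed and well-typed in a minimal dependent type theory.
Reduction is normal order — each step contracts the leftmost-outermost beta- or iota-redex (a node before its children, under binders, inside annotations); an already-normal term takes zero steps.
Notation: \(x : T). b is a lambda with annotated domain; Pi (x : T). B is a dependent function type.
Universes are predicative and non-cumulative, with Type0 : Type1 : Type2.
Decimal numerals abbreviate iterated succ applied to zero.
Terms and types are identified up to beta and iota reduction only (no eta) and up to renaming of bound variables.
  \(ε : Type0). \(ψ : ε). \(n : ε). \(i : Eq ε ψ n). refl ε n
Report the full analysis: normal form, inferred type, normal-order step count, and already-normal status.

resulting normal form:
  \(ε : Type0). \(ψ : ε). \(n : ε). \(i : Eq ε ψ n). refl ε n
inferred type:
  Pi (ε : Type0). Pi (ψ : ε). Pi (n : ε). Pi (i : Eq ε ψ n). Eq ε n n
normal-order step count: 0
started in normal form: yes


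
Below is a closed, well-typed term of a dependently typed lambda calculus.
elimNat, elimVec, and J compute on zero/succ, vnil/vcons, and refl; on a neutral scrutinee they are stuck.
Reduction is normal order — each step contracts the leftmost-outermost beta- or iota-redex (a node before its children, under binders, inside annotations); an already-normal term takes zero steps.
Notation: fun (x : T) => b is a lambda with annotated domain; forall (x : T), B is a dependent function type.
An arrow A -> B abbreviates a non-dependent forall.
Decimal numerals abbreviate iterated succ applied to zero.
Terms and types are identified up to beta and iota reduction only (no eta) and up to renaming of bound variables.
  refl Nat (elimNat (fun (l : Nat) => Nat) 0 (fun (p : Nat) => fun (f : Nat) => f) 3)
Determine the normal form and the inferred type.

reduced normal form:
  refl Nat 0
inferred type:
  Eq Nat 0 0


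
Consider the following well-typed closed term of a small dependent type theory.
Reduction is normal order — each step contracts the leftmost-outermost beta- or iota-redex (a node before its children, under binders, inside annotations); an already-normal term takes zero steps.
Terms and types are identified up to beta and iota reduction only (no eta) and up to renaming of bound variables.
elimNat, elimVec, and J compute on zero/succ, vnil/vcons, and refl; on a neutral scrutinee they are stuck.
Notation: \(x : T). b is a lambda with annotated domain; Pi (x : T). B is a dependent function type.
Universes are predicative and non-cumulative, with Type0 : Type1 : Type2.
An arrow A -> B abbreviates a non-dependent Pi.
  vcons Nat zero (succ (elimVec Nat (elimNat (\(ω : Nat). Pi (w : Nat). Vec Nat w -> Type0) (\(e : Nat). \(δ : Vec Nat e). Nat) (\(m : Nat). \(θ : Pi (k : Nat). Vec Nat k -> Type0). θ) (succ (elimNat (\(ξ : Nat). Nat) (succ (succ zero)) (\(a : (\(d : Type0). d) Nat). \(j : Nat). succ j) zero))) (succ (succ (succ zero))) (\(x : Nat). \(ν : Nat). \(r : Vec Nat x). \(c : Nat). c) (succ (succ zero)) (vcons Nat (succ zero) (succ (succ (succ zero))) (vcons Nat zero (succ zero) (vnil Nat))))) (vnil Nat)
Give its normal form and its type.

normal form:
  vcons Nat zero (succ (succ (succ (succ zero)))) (vnil Nat)
type:
  Vec Nat (succ zero)


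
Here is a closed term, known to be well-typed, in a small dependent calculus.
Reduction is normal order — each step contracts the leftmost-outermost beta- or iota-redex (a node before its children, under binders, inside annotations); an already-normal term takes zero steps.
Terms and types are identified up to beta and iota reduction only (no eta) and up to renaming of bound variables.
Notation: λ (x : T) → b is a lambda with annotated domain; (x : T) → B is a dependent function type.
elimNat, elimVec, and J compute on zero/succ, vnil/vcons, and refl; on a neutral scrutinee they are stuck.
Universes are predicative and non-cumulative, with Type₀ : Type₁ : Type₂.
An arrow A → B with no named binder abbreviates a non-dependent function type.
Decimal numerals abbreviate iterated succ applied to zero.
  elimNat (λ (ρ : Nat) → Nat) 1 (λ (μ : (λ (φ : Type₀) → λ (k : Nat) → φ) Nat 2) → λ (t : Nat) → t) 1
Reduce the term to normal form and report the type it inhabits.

normal form:
  1
type:
  Nat


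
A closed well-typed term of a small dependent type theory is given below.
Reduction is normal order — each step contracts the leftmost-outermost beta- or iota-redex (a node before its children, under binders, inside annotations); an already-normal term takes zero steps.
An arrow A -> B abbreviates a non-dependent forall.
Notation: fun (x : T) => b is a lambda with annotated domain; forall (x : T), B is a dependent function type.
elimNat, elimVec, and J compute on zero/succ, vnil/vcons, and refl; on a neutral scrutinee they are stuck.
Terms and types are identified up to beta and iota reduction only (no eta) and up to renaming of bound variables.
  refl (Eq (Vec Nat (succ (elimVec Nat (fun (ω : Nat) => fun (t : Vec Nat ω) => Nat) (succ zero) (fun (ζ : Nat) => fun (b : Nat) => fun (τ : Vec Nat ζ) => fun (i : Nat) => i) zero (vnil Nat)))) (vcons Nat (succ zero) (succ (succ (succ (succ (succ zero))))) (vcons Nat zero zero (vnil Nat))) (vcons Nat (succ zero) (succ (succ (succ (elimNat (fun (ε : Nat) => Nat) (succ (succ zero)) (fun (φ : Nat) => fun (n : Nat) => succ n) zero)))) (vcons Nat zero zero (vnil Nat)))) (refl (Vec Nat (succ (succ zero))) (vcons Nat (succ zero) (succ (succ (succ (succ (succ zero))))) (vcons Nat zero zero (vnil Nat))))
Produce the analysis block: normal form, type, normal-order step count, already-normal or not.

normal form:
  refl (Eq (Vec Nat (succ (succ zero))) (vcons Nat (succ zero) (succ (succ (succ (succ (succ zero))))) (vcons Nat zero zero (vnil Nat))) (vcons Nat (succ zero) (succ (succ (succ (succ (succ zero))))) (vcons Nat zero zero (vnil Nat)))) (refl (Vec Nat (succ (succ zero))) (vcons Nat (succ zero) (succ (succ (succ (succ (succ zero))))) (vcons Nat zero zero (vnil Nat))))
type:
  Eq (Eq (Vec Nat (succ (succ zero))) (vcons Nat (succ zero) (succ (succ (succ (succ (succ zero))))) (vcons Nat zero zero (vnil Nat))) (vcons Nat (succ zero) (succ (succ (succ (succ (succ zero))))) (vcons Nat zero zero (vnil Nat)))) (refl (Vec Nat (succ (succ zero))) (vcons Nat (succ zero) (succ (succ (succ (succ (succ zero))))) (vcons Nat zero zero (vnil Nat)))) (refl (Vec Nat (succ (succ zero))) (vcons Nat (succ zero) (succ (succ (succ (succ (succ zero))))) (vcons Nat zero zero (vnil Nat))))
steps to reach normal form (normal order): 2
term was already normal: no
first redex: an elimVec iota-redex


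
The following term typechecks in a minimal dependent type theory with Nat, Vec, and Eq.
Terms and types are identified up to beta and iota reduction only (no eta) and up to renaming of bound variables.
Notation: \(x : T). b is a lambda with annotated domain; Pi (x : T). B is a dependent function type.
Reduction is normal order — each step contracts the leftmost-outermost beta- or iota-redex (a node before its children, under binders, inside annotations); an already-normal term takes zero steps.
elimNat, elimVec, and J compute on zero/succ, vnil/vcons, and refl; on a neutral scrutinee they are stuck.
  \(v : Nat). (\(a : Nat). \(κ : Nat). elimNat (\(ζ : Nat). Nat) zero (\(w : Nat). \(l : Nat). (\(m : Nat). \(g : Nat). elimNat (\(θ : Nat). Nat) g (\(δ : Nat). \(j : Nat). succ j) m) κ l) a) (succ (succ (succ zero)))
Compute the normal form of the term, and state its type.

normal form:
  \(v : Nat). \(a : Nat). elimNat (\(κ : Nat). Nat) (elimNat (\(ζ : Nat). Nat) (elimNat (\(w : Nat). Nat) zero (\(l : Nat). \(m : Nat). succ m) a) (\(g : Nat). \(θ : Nat). succ θ) a) (\(δ : Nat). \(j : Nat). succ j) a
type:
  Pi (v : Nat). Pi (a : Nat). Nat
observation: reduction starts at a beta-redex, and 17 normal-order steps reach the normal form.


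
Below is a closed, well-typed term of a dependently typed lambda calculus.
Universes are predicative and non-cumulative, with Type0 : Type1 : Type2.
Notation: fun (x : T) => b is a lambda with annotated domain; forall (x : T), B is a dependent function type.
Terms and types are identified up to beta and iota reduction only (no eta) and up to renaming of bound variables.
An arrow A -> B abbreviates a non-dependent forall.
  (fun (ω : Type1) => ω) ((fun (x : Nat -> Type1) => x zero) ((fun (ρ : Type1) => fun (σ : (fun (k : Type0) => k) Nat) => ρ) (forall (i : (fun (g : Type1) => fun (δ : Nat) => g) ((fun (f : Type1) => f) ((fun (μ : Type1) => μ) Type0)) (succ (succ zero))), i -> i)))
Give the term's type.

inferred type:
  Type1
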